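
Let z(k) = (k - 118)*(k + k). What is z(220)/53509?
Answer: 44880/53509 ≈ 0.83874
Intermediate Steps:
z(k) = 2*k*(-118 + k) (z(k) = (-118 + k)*(2*k) = 2*k*(-118 + k))
z(220)/53509 = (2*220*(-118 + 220))/53509 = (2*220*102)*(1/53509) = 44880*(1/53509) = 44880/53509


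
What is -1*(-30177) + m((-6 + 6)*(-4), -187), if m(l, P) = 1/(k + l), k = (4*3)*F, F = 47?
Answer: 17019829/564 ≈ 30177.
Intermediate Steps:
k = 564 (k = (4*3)*47 = 12*47 = 564)
m(l, P) = 1/(564 + l)
-1*(-30177) + m((-6 + 6)*(-4), -187) = -1*(-30177) + 1/(564 + (-6 + 6)*(-4)) = 30177 + 1/(564 + 0*(-4)) = 30177 + 1/(564 + 0) = 30177 + 1/564 = 17019829/564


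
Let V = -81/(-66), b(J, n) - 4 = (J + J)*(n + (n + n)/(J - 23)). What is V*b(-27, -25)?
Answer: 17550/11 ≈ 1595.5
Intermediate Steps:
b(J, n) = 4 + 2*J*(n + 2*n/(-23 + J)) (b(J, n) = 4 + (J + J)*(n + (n + n)/(J - 23)) = 4 + (2*J)*(n + (2*n)/(-23 + J)) = 4 + (2*J)*(n + 2*n/(-23 + J)) = 4 + 2*J*(n + 2*n/(-23 + J)))
V = 27/22 (V = -81*(-1/66) = 27/22 ≈ 1.2273)
V*b(-27, -25) = 27*(2*(-46 + 2*(-27) - 25*(-27)**2 - 21*(-27)*(-25))/(-23 - 27))/22 = 27*(2*(-46 - 54 - 25*729 - 14175)/(-50))/22 = 27*(2*(-1/50)*(-46 - 54 - 18225 - 14175))/22 = 27*(2*(-1/50)*(-32500))/22 = (27/22)*1300 = 17550/11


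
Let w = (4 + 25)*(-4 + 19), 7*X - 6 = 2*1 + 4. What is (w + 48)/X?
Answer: 1127/4 ≈ 281.75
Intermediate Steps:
X = 12/7 (X = 6/7 + (2*1 + 4)/7 = 6/7 + (2 + 4)/7 = 6/7 + (1/7)*6 = 6/7 + 6/7 = 12/7 ≈ 1.7143)
w = 435 (w = 29*15 = 435)
(w + 48)/X = (435 + 48)/(12/7) = (7/12)*483 = 1127/4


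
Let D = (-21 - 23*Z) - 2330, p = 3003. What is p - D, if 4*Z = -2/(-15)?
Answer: 160643/30 ≈ 5354.8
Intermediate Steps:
Z = 1/30 (Z = (-2/(-15))/4 = (-2*(-1/15))/4 = (¼)*(2/15) = 1/30 ≈ 0.033333)
D = -70553/30 (D = (-21 - 23*1/30) - 2330 = (-21 - 23/30) - 2330 = -653/30 - 2330 = -70553/30 ≈ -2351.8)
p - D = 3003 - 1*(-70553/30) = 3003 + 70553/30 = 160643/30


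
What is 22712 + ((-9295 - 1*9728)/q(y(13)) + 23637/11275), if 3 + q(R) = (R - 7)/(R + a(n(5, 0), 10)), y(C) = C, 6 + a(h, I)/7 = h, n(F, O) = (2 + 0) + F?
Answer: 3019860683/101475 ≈ 29760.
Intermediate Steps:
n(F, O) = 2 + F
a(h, I) = -42 + 7*h
q(R) = -3 + (-7 + R)/(7 + R) (q(R) = -3 + (R - 7)/(R + (-42 + 7*(2 + 5))) = -3 + (-7 + R)/(R + (-42 + 7*7)) = -3 + (-7 + R)/(R + (-42 + 49)) = -3 + (-7 + R)/(R + 7) = -3 + (-7 + R)/(7 + R))
22712 + ((-9295 - 1*9728)/q(y(13)) + 23637/11275) = 22712 + ((-9295 - 1*9728)/((2*(-14 - 1*13)/(7 + 13))) + 23637/11275) = 22712 + ((-9295 - 9728)/((2*(-14 - 13)/20)) + 23637*(1/11275)) = 22712 + (-19023/(2*(1/20)*(-27)) + 23637/11275) = 22712 + (-19023/(-27/10) + 23637/11275) = 22712 + (-19023*(-10/27) + 23637/11275) = 22712 + (63410/9 + 23637/11275) = 22712 + 715160483/101475 = 3019860683/101475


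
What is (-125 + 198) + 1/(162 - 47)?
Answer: 8396/115 ≈ 73.009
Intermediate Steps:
(-125 + 198) + 1/(162 - 47) = 73 + 1/115 = 8396/115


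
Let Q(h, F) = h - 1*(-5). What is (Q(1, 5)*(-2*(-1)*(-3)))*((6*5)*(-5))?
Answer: 5400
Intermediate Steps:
Q(h, F) = 5 + h (Q(h, F) = h + 5 = 5 + h)
(Q(1, 5)*(-2*(-1)*(-3)))*((6*5)*(-5)) = ((5 + 1)*(-2*(-1)*(-3)))*((6*5)*(-5)) = (6*(2*(-3)))*(30*(-5)) = (6*(-6))*(-150) = -36*(-150) = 5400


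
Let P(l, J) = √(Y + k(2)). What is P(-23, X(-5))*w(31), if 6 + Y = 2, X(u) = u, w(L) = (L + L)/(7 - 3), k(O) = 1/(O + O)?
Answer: 31*I*√15/4 ≈ 30.016*I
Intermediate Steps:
k(O) = 1/(2*O)
w(L) = L/2 (w(L) = (2*L)/4 = (2*L)*(¼) = L/2)
Y = -4 (Y = -6 + 2 = -4)
P(l, J) = I*√15/2 (P(l, J) = √(-4 + (½)/2) = √(-4 + (½)*(½)) = √(-4 + ¼) = √(-15/4) = I*√15/2)
P(-23, X(-5))*w(31) = (I*√15/2)*((½)*31) = (I*√15/2)*(31/2) = 31*I*√15/4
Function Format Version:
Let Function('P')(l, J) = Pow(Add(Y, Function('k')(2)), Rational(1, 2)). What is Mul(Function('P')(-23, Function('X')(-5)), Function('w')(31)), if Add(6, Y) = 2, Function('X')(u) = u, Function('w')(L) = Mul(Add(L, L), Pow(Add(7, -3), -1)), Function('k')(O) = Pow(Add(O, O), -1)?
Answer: Mul(Rational(31, 4), I, Pow(15, Rational(1, 2))) ≈ Mul(30.016, I)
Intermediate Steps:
Function('k')(O) = Mul(Rational(1, 2), Pow(O, -1)) (Function('k')(O) = Pow(Mul(2, O), -1) = Mul(Rational(1, 2), Pow(O, -1)))
Function('w')(L) = Mul(Rational(1, 2), L) (Function('w')(L) = Mul(Mul(2, L), Pow(4, -1)) = Mul(Mul(2, L), Rational(1, 4)) = Mul(Rational(1, 2), L))
Y = -4 (Y = Add(-6, 2) = -4)
Function('P')(l, J) = Mul(Rational(1, 2), I, Pow(15, Rational(1, 2))) (Function('P')(l, J) = Pow(Add(-4, Mul(Rational(1, 2), Pow(2, -1))), Rational(1, 2)) = Pow(Add(-4, Mul(Rational(1, 2), Rational(1, 2))), Rational(1, 2)) = Pow(Add(-4, Rational(1, 4)), Rational(1, 2)) = Pow(Rational(-15, 4), Rational(1, 2)) = Mul(Rational(1, 2), I, Pow(15, Rational(1, 2))))
Mul(Function('P')(-23, Function('X')(-5)), Function('w')(31)) = Mul(Mul(Rational(1, 2), I, Pow(15, Rational(1, 2))), Mul(Rational(1, 2), 31)) = Mul(Mul(Rational(1, 2), I, Pow(15, Rational(1, 2))), Rational(31, 2)) = Mul(Rational(31, 4), I, Pow(15, Rational(1, 2)))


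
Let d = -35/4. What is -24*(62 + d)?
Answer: -1278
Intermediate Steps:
d = -35/4 (d = -35*¼ = -35/4 ≈ -8.7500)
-24*(62 + d) = -24*(62 - 35/4) = -24*213/4 = -1278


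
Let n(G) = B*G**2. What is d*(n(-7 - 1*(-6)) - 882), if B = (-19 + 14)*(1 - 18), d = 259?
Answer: -206423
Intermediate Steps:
B = 85 (B = -5*(-17) = 85)
n(G) = 85*G**2
d*(n(-7 - 1*(-6)) - 882) = 259*(85*(-7 - 1*(-6))**2 - 882) = 259*(85*(-7 + 6)**2 - 882) = 259*(85*(-1)**2 - 882) = 259*(85*1 - 882) = 259*(85 - 882) = 259*(-797) = -206423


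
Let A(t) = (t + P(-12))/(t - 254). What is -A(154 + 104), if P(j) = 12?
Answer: -135/2 ≈ -67.500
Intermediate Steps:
A(t) = (12 + t)/(-254 + t) (A(t) = (t + 12)/(t - 254) = (12 + t)/(-254 + t))
-A(154 + 104) = -(12 + (154 + 104))/(-254 + (154 + 104)) = -(12 + 258)/(-254 + 258) = -270/4 = -1*135/2 = -135/2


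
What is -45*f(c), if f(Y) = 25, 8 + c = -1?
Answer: -1125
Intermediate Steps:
c = -9 (c = -8 - 1 = -9)
-45*f(c) = -45*25 = -1125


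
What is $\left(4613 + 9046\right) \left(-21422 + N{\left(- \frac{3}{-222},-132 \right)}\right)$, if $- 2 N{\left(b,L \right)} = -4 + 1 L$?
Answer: $-291674286$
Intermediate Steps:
$N{\left(b,L \right)} = 2 - \frac{L}{2}$ ($N{\left(b,L \right)} = - \frac{-4 + 1 L}{2} = - \frac{-4 + L}{2} = 2 - \frac{L}{2}$)
$\left(4613 + 9046\right) \left(-21422 + N{\left(- \frac{3}{-222},-132 \right)}\right) = \left(4613 + 9046\right) \left(-21422 + \left(2 - -66\right)\right) = 13659 \left(-21422 + \left(2 + 66\right)\right) = 13659 \left(-21422 + 68\right) = 13659 \left(-21354\right) = -291674286$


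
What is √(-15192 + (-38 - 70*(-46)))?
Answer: I*√12010 ≈ 109.59*I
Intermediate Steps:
√(-15192 + (-38 - 70*(-46))) = √(-15192 + (-38 + 3220)) = √(-15192 + 3182) = √(-12010) = I*√12010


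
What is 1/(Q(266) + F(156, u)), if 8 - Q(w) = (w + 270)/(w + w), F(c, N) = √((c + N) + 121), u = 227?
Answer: -20615/1341726 + 17689*√14/1341726 ≈ 0.033965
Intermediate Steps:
F(c, N) = √(121 + N + c) (F(c, N) = √((N + c) + 121) = √(121 + N + c))
Q(w) = 8 - (270 + w)/(2*w) (Q(w) = 8 - (w + 270)/(w + w) = 8 - (270 + w)/(2*w))
1/(Q(266) + F(156, u)) = 1/((15/2 - 135/266) + √(121 + 227 + 156)) = 1/((15/2 - 135*1/266) + √504) = 1/((15/2 - 135/266) + 6*√14) = 1/(930/133 + 6*√14)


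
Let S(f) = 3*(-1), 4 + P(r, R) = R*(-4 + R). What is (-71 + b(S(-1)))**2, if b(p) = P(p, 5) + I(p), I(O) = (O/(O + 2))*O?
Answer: 6241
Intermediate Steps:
P(r, R) = -4 + R*(-4 + R)
S(f) = -3
I(O) = O**2/(2 + O) (I(O) = (O/(2 + O))*O = O**2/(2 + O))
b(p) = 1 + p**2/(2 + p) (b(p) = (-4 + 5**2 - 4*5) + p**2/(2 + p) = (-4 + 25 - 20) + p**2/(2 + p) = 1 + p**2/(2 + p))
(-71 + b(S(-1)))**2 = (-71 + (2 - 3 + (-3)**2)/(2 - 3))**2 = (-71 + (2 - 3 + 9)/(-1))**2 = (-71 - 1*8)**2 = (-71 - 8)**2 = (-79)**2 = 6241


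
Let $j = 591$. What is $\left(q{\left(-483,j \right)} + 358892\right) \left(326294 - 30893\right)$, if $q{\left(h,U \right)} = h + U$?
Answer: $106048959000$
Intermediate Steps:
$q{\left(h,U \right)} = U + h$
$\left(q{\left(-483,j \right)} + 358892\right) \left(326294 - 30893\right) = \left(\left(591 - 483\right) + 358892\right) \left(326294 - 30893\right) = \left(108 + 358892\right) 295401 = 359000 \cdot 295401 = 106048959000$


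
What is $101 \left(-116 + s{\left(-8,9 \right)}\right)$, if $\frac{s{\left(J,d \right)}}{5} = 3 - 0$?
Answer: $-10201$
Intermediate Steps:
$s{\left(J,d \right)} = 15$ ($s{\left(J,d \right)} = 5 \left(3 - 0\right) = 5 \left(3 + 0\right) = 5 \cdot 3 = 15$)
$101 \left(-116 + s{\left(-8,9 \right)}\right) = 101 \left(-116 + 15\right) = 101 \left(-101\right) = -10201$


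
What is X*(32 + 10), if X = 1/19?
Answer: 42/19 ≈ 2.2105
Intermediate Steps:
X = 1/19 ≈ 0.052632
X*(32 + 10) = (32 + 10)/19 = (1/19)*42 = 42/19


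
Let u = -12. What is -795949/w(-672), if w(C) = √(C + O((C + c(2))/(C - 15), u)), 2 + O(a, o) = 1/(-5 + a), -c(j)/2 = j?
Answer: 795949*I*√5132438027/1860253 ≈ 30653.0*I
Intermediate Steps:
c(j) = -2*j
O(a, o) = -2 + 1/(-5 + a)
w(C) = √(C + (11 - 2*(-4 + C)/(-15 + C))/(-5 + (-4 + C)/(-15 + C))) (w(C) = √(C + (11 - 2*(C - 2*2)/(C - 15))/(-5 + (C - 2*2)/(C - 15))) = √(C + (11 - 2*(C - 4)/(-15 + C))/(-5 + (C - 4)/(-15 + C))) = √(C + (11 - 2*(-4 + C)/(-15 + C))/(-5 + (-4 + C)/(-15 + C))))
-795949/w(-672) = -795949*(-I*√2759)/√(157 - 80*(-672) + 4*(-672)²) = -795949*(-I*√2759)/√(157 + 53760 + 4*451584) = -795949*(-I*√2759)/√(157 + 53760 + 1806336) = -795949*(-I*√5132438027/1860253) = -(-795949)*I*√5132438027/1860253 = 795949*I*√5132438027/1860253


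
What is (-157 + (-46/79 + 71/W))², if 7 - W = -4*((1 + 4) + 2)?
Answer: 184991171236/7645225 ≈ 24197.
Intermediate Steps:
W = 35 (W = 7 - (-4)*((1 + 4) + 2) = 7 - (-4)*(5 + 2) = 7 - (-4)*7 = 7 - 1*(-28) = 7 + 28 = 35)
(-157 + (-46/79 + 71/W))² = (-157 + (-46/79 + 71/35))² = (-157 + 3999/2765)² = (-430106/2765)² = 184991171236/7645225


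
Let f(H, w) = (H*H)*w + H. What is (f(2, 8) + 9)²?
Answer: 1849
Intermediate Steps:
f(H, w) = H + w*H² (f(H, w) = H²*w + H = w*H² + H = H + w*H²)
(f(2, 8) + 9)² = (2*(1 + 2*8) + 9)² = (2*(1 + 16) + 9)² = (2*17 + 9)² = (34 + 9)² = 43² = 1849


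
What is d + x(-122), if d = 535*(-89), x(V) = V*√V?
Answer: -47615 - 122*I*√122 ≈ -47615.0 - 1347.5*I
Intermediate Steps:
x(V) = V^(3/2)
d = -47615
d + x(-122) = -47615 + (-122)^(3/2) = -47615 - 122*I*√122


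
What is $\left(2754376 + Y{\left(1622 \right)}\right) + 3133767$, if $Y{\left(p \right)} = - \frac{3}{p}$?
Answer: $\frac{9550567943}{1622} \approx 5.8881 \cdot 10^{6}$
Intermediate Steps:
$\left(2754376 + Y{\left(1622 \right)}\right) + 3133767 = \left(2754376 - \frac{3}{1622}\right) + 3133767 = \frac{4467597869}{1622} + 3133767 = \frac{9550567943}{1622}$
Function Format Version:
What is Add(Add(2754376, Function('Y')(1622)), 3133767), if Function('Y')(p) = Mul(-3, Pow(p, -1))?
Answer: Rational(9550567943, 1622) ≈ 5.8881e+6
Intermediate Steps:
Add(Add(2754376, Function('Y')(1622)), 3133767) = Add(Add(2754376, Mul(-3, Pow(1622, -1))), 3133767) = Add(Add(2754376, Mul(-3, Rational(1, 1622))), 3133767) = Add(Add(2754376, Rational(-3, 1622)), 3133767) = Add(Rational(4467597869, 1622), 3133767) = Rational(9550567943, 1622)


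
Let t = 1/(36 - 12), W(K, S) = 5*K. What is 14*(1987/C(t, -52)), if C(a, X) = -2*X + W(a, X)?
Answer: 667632/2501 ≈ 266.95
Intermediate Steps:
t = 1/24 ≈ 0.041667
C(a, X) = -2*X + 5*a
14*(1987/C(t, -52)) = 14*(1987/(-2*(-52) + 5*(1/24))) = 14*(1987/(104 + 5/24)) = 14*(1987/(2501/24)) = 14*(1987*(24/2501)) = 14*(47688/2501) = 667632/2501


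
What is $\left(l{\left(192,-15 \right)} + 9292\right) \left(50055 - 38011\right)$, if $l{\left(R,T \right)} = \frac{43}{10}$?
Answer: $\frac{559823186}{5} \approx 1.1196 \cdot 10^{8}$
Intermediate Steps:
$l{\left(R,T \right)} = \frac{43}{10}$ ($l{\left(R,T \right)} = 43 \cdot \frac{1}{10} = \frac{43}{10}$)
$\left(l{\left(192,-15 \right)} + 9292\right) \left(50055 - 38011\right) = \left(\frac{43}{10} + 9292\right) \left(50055 - 38011\right) = \frac{92963}{10} \cdot 12044 = \frac{559823186}{5}$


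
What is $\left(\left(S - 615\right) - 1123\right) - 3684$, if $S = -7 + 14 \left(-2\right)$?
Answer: $-5457$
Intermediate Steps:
$S = -35$ ($S = -7 - 28 = -35$)
$\left(\left(S - 615\right) - 1123\right) - 3684 = \left(\left(-35 - 615\right) - 1123\right) - 3684 = \left(-650 - 1123\right) - 3684 = -1773 - 3684 = -5457$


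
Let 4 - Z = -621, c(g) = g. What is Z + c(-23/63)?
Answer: 39352/63 ≈ 624.63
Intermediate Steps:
Z = 625 (Z = 4 - 1*(-621) = 4 + 621 = 625)
Z + c(-23/63) = 625 - 23/63 = 39352/63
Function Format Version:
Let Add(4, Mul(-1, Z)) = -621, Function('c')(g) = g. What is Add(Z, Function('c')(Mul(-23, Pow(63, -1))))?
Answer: Rational(39352, 63) ≈ 624.63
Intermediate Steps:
Z = 625 (Z = Add(4, Mul(-1, -621)) = Add(4, 621) = 625)
Add(Z, Function('c')(Mul(-23, Pow(63, -1)))) = Add(625, Mul(-23, Pow(63, -1))) = Add(625, Mul(-23, Rational(1, 63))) = Add(625, Rational(-23, 63)) = Rational(39352, 63)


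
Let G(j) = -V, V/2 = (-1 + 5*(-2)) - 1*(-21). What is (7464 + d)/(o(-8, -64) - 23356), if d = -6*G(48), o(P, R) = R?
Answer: -1896/5855 ≈ -0.32383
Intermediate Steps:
V = 20 (V = 2*((-1 + 5*(-2)) - 1*(-21)) = 2*((-1 - 10) + 21) = 2*(-11 + 21) = 2*10 = 20)
G(j) = -20 (G(j) = -1*20 = -20)
d = 120 (d = -6*(-20) = 120)
(7464 + d)/(o(-8, -64) - 23356) = (7464 + 120)/(-64 - 23356) = 7584/(-23420) = 7584*(-1/23420) = -1896/5855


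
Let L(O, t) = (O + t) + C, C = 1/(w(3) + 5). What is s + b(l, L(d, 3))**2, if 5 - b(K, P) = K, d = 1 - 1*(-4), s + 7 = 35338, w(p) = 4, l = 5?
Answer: 35331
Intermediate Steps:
s = 35331 (s = -7 + 35338 = 35331)
C = 1/9 (C = 1/(4 + 5) = 1/9 ≈ 0.11111)
d = 5 (d = 1 + 4 = 5)
L(O, t) = 1/9 + O + t (L(O, t) = (O + t) + 1/9 = 1/9 + O + t)
b(K, P) = 5 - K
s + b(l, L(d, 3))**2 = 35331 + (5 - 1*5)**2 = 35331 + (5 - 5)**2 = 35331 + 0**2 = 35331 + 0 = 35331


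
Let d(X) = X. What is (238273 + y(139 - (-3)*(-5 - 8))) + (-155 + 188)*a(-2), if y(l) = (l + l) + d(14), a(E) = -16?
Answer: 237959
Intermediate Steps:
y(l) = 14 + 2*l (y(l) = (l + l) + 14 = 2*l + 14 = 14 + 2*l)
(238273 + y(139 - (-3)*(-5 - 8))) + (-155 + 188)*a(-2) = (238273 + (14 + 2*(139 - (-3)*(-5 - 8)))) + (-155 + 188)*(-16) = (238273 + (14 + 2*(139 - (-3)*(-13)))) + 33*(-16) = (238273 + (14 + 2*(139 - 1*39))) - 528 = (238273 + (14 + 2*(139 - 39))) - 528 = (238273 + (14 + 2*100)) - 528 = (238273 + (14 + 200)) - 528 = (238273 + 214) - 528 = 238487 - 528 = 237959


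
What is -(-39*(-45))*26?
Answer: -45630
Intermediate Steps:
-(-39*(-45))*26 = -1755*26 = -1*45630 = -45630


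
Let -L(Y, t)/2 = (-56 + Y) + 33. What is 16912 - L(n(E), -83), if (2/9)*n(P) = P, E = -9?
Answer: 16785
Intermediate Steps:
n(P) = 9*P/2
L(Y, t) = 46 - 2*Y (L(Y, t) = -2*((-56 + Y) + 33) = -2*(-23 + Y) = 46 - 2*Y)
16912 - L(n(E), -83) = 16912 - (46 - 9*(-9)) = 16912 - (46 - 2*(-81/2)) = 16912 - (46 + 81) = 16912 - 1*127 = 16912 - 127 = 16785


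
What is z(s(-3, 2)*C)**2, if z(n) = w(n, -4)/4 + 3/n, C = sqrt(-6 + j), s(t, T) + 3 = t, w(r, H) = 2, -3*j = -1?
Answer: 7/34 + I*sqrt(51)/34 ≈ 0.20588 + 0.21004*I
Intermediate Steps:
j = 1/3 (j = -1/3*(-1) = 1/3 ≈ 0.33333)
s(t, T) = -3 + t
C = I*sqrt(51)/3 (C = sqrt(-6 + 1/3) = sqrt(-17/3) = I*sqrt(51)/3 ≈ 2.3805*I)
z(n) = 1/2 + 3/n (z(n) = 2/4 + 3/n = 2*(1/4) + 3/n = 1/2 + 3/n)
z(s(-3, 2)*C)**2 = ((6 + (-3 - 3)*(I*sqrt(51)/3))/(2*(((-3 - 3)*(I*sqrt(51)/3)))))**2 = ((6 - 2*I*sqrt(51))/(2*((-2*I*sqrt(51)))))**2 = ((I*sqrt(51)/102)*(6 - 2*I*sqrt(51))/2)**2 = (I*sqrt(51)*(6 - 2*I*sqrt(51))/204)**2 = -(6 - 2*I*sqrt(51))**2/816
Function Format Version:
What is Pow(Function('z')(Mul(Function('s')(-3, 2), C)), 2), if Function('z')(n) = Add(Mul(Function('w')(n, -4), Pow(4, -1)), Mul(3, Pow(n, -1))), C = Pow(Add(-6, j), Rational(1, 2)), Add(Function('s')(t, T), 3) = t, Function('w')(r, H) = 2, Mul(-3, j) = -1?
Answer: Add(Rational(7, 34), Mul(Rational(1, 34), I, Pow(51, Rational(1, 2)))) ≈ Add(0.20588, Mul(0.21004, I))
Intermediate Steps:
j = Rational(1, 3) (j = Mul(Rational(-1, 3), -1) = Rational(1, 3) ≈ 0.33333)
Function('s')(t, T) = Add(-3, t)
C = Mul(Rational(1, 3), I, Pow(51, Rational(1, 2))) (C = Pow(Add(-6, Rational(1, 3)), Rational(1, 2)) = Pow(Rational(-17, 3), Rational(1, 2)) = Mul(Rational(1, 3), I, Pow(51, Rational(1, 2))) ≈ Mul(2.3805, I))
Function('z')(n) = Add(Rational(1, 2), Mul(3, Pow(n, -1))) (Function('z')(n) = Add(Mul(2, Pow(4, -1)), Mul(3, Pow(n, -1))) = Add(Mul(2, Rational(1, 4)), Mul(3, Pow(n, -1))) = Add(Rational(1, 2), Mul(3, Pow(n, -1))))
Pow(Function('z')(Mul(Function('s')(-3, 2), C)), 2) = Pow(Mul(Rational(1, 2), Pow(Mul(Add(-3, -3), Mul(Rational(1, 3), I, Pow(51, Rational(1, 2)))), -1), Add(6, Mul(Add(-3, -3), Mul(Rational(1, 3), I, Pow(51, Rational(1, 2)))))), 2) = Pow(Mul(Rational(1, 2), Pow(Mul(-6, Mul(Rational(1, 3), I, Pow(51, Rational(1, 2)))), -1), Add(6, Mul(-6, Mul(Rational(1, 3), I, Pow(51, Rational(1, 2)))))), 2) = Pow(Mul(Rational(1, 2), Pow(Mul(-2, I, Pow(51, Rational(1, 2))), -1), Add(6, Mul(-2, I, Pow(51, Rational(1, 2))))), 2) = Pow(Mul(Rational(1, 2), Mul(Rational(1, 102), I, Pow(51, Rational(1, 2))), Add(6, Mul(-2, I, Pow(51, Rational(1, 2))))), 2) = Pow(Mul(Rational(1, 204), I, Pow(51, Rational(1, 2)), Add(6, Mul(-2, I, Pow(51, Rational(1, 2))))), 2) = Mul(Rational(-1, 816), Pow(Add(6, Mul(-2, I, Pow(51, Rational(1, 2)))), 2))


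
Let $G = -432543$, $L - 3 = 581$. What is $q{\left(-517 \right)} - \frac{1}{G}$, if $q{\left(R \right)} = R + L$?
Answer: $\frac{28980382}{432543} \approx 67.0$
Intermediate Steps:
$L = 584$ ($L = 3 + 581 = 584$)
$q{\left(R \right)} = 584 + R$ ($q{\left(R \right)} = R + 584 = 584 + R$)
$q{\left(-517 \right)} - \frac{1}{G} = \left(584 - 517\right) - \frac{1}{-432543} = 67 - - \frac{1}{432543} = 67 + \frac{1}{432543} = \frac{28980382}{432543}$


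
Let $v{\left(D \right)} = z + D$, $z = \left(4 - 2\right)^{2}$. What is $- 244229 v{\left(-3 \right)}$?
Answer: $-244229$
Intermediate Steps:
$z = 4$ ($z = 2^{2} = 4$)
$v{\left(D \right)} = 4 + D$
$- 244229 v{\left(-3 \right)} = - 244229 \left(4 - 3\right) = \left(-244229\right) 1 = -244229$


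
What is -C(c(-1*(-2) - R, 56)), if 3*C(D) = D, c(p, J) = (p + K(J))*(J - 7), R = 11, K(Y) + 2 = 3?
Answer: 392/3 ≈ 130.67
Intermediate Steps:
K(Y) = 1 (K(Y) = -2 + 3 = 1)
c(p, J) = (1 + p)*(-7 + J) (c(p, J) = (p + 1)*(J - 7) = (1 + p)*(-7 + J))
C(D) = D/3
-C(c(-1*(-2) - R, 56)) = -(-7 + 56 - 7*(-1*(-2) - 1*11) + 56*(-1*(-2) - 1*11))/3 = -(-7 + 56 - 7*(2 - 11) + 56*(2 - 11))/3 = -(-7 + 56 - 7*(-9) + 56*(-9))/3 = -(-7 + 56 + 63 - 504)/3 = -(-392)/3 = -1*(-392/3) = 392/3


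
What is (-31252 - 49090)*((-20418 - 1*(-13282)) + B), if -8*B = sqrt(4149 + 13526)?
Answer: 573320512 + 200855*sqrt(707)/4 ≈ 5.7466e+8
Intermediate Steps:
B = -5*sqrt(707)/8 (B = -sqrt(4149 + 13526)/8 = -5*sqrt(707)/8 ≈ -16.618)
(-31252 - 49090)*((-20418 - 1*(-13282)) + B) = (-31252 - 49090)*((-20418 - 1*(-13282)) - 5*sqrt(707)/8) = -80342*((-20418 + 13282) - 5*sqrt(707)/8) = -80342*(-7136 - 5*sqrt(707)/8) = 573320512 + 200855*sqrt(707)/4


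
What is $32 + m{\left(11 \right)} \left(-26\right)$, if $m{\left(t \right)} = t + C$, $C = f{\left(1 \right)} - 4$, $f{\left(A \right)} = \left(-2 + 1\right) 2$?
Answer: $-98$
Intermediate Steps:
$f{\left(A \right)} = -2$ ($f{\left(A \right)} = \left(-1\right) 2 = -2$)
$C = -6$ ($C = -2 - 4 = -6$)
$m{\left(t \right)} = -6 + t$ ($m{\left(t \right)} = t - 6 = -6 + t$)
$32 + m{\left(11 \right)} \left(-26\right) = 32 + \left(-6 + 11\right) \left(-26\right) = 32 + 5 \left(-26\right) = 32 - 130 = -98$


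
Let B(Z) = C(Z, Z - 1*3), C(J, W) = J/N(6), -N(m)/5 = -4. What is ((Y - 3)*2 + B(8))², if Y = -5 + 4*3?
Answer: 1764/25 ≈ 70.560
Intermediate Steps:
Y = 7 (Y = -5 + 12 = 7)
N(m) = 20 (N(m) = -5*(-4) = 20)
C(J, W) = J/20
B(Z) = Z/20
((Y - 3)*2 + B(8))² = ((7 - 3)*2 + (1/20)*8)² = (4*2 + ⅖)² = (8 + ⅖)² = (42/5)² = 1764/25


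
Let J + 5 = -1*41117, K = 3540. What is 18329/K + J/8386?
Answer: 4067557/14843220 ≈ 0.27403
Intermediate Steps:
J = -41122 (J = -5 - 1*41117 = -5 - 41117 = -41122)
18329/K + J/8386 = 18329/3540 - 41122/8386 = 18329*(1/3540) - 41122*1/8386 = 18329/3540 - 20561/4193 = 4067557/14843220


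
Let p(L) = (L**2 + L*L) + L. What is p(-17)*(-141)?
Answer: -79101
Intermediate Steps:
p(L) = L + 2*L**2 (p(L) = (L**2 + L**2) + L = 2*L**2 + L = L + 2*L**2)
p(-17)*(-141) = -17*(1 + 2*(-17))*(-141) = -17*(1 - 34)*(-141) = -17*(-33)*(-141) = 561*(-141) = -79101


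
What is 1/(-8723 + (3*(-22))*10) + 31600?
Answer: 296502799/9383 ≈ 31600.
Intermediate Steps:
1/(-8723 + (3*(-22))*10) + 31600 = 1/(-8723 - 66*10) + 31600 = 1/(-8723 - 660) + 31600 = 1/(-9383) + 31600 = -1/9383 + 31600 = 296502799/9383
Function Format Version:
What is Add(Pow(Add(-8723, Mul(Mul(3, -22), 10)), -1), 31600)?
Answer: Rational(296502799, 9383) ≈ 31600.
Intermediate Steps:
Add(Pow(Add(-8723, Mul(Mul(3, -22), 10)), -1), 31600) = Add(Pow(Add(-8723, Mul(-66, 10)), -1), 31600) = Add(Pow(Add(-8723, -660), -1), 31600) = Add(Pow(-9383, -1), 31600) = Add(Rational(-1, 9383), 31600) = Rational(296502799, 9383)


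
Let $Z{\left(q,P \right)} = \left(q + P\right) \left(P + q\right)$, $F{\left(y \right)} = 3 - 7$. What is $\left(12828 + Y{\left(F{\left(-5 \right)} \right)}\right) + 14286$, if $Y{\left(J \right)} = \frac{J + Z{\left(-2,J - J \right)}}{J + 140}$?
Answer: $27114$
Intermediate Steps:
$F{\left(y \right)} = -4$ ($F{\left(y \right)} = 3 - 7 = -4$)
$Z{\left(q,P \right)} = \left(P + q\right)^{2}$ ($Z{\left(q,P \right)} = \left(P + q\right) \left(P + q\right) = \left(P + q\right)^{2}$)
$Y{\left(J \right)} = \frac{4 + J}{140 + J}$ ($Y{\left(J \right)} = \frac{J + \left(\left(J - J\right) - 2\right)^{2}}{J + 140} = \frac{J + \left(0 - 2\right)^{2}}{140 + J} = \frac{J + \left(-2\right)^{2}}{140 + J} = \frac{J + 4}{140 + J} = \frac{4 + J}{140 + J}$)
$\left(12828 + Y{\left(F{\left(-5 \right)} \right)}\right) + 14286 = \left(12828 + \frac{4 - 4}{140 - 4}\right) + 14286 = \left(12828 + \frac{1}{136} \cdot 0\right) + 14286 = \left(12828 + 0\right) + 14286 = 12828 + 14286 = 27114$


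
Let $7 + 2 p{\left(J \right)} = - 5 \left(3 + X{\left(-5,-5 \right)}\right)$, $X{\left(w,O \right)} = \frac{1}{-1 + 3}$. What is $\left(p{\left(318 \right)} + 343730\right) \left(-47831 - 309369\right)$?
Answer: $-122775980300$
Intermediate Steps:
$X{\left(w,O \right)} = \frac{1}{2}$
$p{\left(J \right)} = - \frac{49}{4}$ ($p{\left(J \right)} = - \frac{7}{2} + \frac{\left(-5\right) \left(3 + \frac{1}{2}\right)}{2} = - \frac{7}{2} + \frac{\left(-5\right) \frac{7}{2}}{2} = - \frac{7}{2} + \frac{1}{2} \left(- \frac{35}{2}\right) = - \frac{7}{2} - \frac{35}{4} = - \frac{49}{4}$)
$\left(p{\left(318 \right)} + 343730\right) \left(-47831 - 309369\right) = \left(- \frac{49}{4} + 343730\right) \left(-47831 - 309369\right) = \frac{1374871}{4} \left(-357200\right) = -122775980300$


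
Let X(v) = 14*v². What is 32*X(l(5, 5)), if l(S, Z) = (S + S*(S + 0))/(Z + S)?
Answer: 4032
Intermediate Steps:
l(S, Z) = (S + S²)/(S + Z) (l(S, Z) = (S + S*S)/(S + Z) = (S + S²)/(S + Z))
32*X(l(5, 5)) = 32*(14*(5*(1 + 5)/(5 + 5))²) = 32*(14*(5*6/10)²) = 32*(14*(5*(⅒)*6)²) = 32*(14*3²) = 32*(14*9) = 32*126 = 4032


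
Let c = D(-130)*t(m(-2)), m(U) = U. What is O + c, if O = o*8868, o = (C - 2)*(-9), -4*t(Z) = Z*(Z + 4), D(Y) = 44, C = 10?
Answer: -638452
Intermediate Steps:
t(Z) = -Z*(4 + Z)/4 (t(Z) = -Z*(Z + 4)/4 = -Z*(4 + Z)/4)
o = -72 (o = (10 - 2)*(-9) = 8*(-9) = -72)
O = -638496 (O = -72*8868 = -638496)
c = 44 (c = 44*(-¼*(-2)*(4 - 2)) = 44*(-¼*(-2)*2) = 44*1 = 44)
O + c = -638496 + 44 = -638452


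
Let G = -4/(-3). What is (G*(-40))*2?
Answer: -320/3 ≈ -106.67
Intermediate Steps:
G = 4/3 (G = -⅓*(-4) = 4/3 ≈ 1.3333)
(G*(-40))*2 = ((4/3)*(-40))*2 = -160/3*2 = -320/3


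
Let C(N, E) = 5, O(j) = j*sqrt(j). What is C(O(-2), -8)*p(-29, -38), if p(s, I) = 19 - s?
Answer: 240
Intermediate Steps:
O(j) = j**(3/2)
C(O(-2), -8)*p(-29, -38) = 5*(19 - 1*(-29)) = 5*(19 + 29) = 5*48 = 240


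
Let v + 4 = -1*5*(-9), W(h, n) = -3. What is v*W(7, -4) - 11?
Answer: -134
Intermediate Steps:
v = 41 (v = -4 - 1*5*(-9) = -4 - 5*(-9) = -4 + 45 = 41)
v*W(7, -4) - 11 = 41*(-3) - 11 = -123 - 11 = -134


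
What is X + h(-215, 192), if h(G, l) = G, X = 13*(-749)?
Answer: -9952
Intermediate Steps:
X = -9737
X + h(-215, 192) = -9737 - 215 = -9952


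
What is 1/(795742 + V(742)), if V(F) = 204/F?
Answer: 371/295220384 ≈ 1.2567e-6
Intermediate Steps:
1/(795742 + V(742)) = 1/(795742 + 204/742) = 1/(795742 + 204*(1/742)) = 1/(795742 + 102/371) = 1/(295220384/371) = 371/295220384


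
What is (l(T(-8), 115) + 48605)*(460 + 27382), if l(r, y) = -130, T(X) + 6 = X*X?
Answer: 1349640950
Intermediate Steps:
T(X) = -6 + X² (T(X) = -6 + X*X = -6 + X²)
(l(T(-8), 115) + 48605)*(460 + 27382) = (-130 + 48605)*(460 + 27382) = 48475*27842 = 1349640950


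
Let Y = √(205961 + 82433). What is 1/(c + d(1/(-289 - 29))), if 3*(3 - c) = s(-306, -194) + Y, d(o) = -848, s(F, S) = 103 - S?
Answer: -4248/3865915 + 3*√288394/7731830 ≈ -0.00089047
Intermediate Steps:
Y = √288394 ≈ 537.02
c = -96 - √288394/3 (c = 3 - ((103 - 1*(-194)) + √288394)/3 = 3 - ((103 + 194) + √288394)/3 = 3 - (297 + √288394)/3 = 3 + (-99 - √288394/3) = -96 - √288394/3 ≈ -275.01)
1/(c + d(1/(-289 - 29))) = 1/((-96 - √288394/3) - 848) = 1/(-944 - √288394/3)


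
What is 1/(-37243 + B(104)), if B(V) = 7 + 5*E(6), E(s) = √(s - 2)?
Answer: -1/37226 ≈ -2.6863e-5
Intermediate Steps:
E(s) = √(-2 + s)
B(V) = 17 (B(V) = 7 + 5*√(-2 + 6) = 7 + 5*√4 = 7 + 5*2 = 7 + 10 = 17)
1/(-37243 + B(104)) = 1/(-37243 + 17) = 1/(-37226) = -1/37226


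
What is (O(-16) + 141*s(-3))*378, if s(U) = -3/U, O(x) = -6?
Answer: 51030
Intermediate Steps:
(O(-16) + 141*s(-3))*378 = (-6 + 141*(-3/(-3)))*378 = (-6 + 141*(-3*(-⅓)))*378 = (-6 + 141*1)*378 = (-6 + 141)*378 = 135*378 = 51030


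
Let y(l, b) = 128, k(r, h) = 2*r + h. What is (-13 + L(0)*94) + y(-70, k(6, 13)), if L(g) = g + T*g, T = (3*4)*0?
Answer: 115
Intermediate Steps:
T = 0 (T = 12*0 = 0)
k(r, h) = h + 2*r
L(g) = g (L(g) = g + 0*g = g + 0 = g)
(-13 + L(0)*94) + y(-70, k(6, 13)) = (-13 + 0*94) + 128 = (-13 + 0) + 128 = -13 + 128 = 115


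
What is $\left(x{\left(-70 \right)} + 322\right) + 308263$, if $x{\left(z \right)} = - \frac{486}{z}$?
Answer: $\frac{10800718}{35} \approx 3.0859 \cdot 10^{5}$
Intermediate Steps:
$\left(x{\left(-70 \right)} + 322\right) + 308263 = \left(- \frac{486}{-70} + 322\right) + 308263 = \left(\left(-486\right) \left(- \frac{1}{70}\right) + 322\right) + 308263 = \left(\frac{243}{35} + 322\right) + 308263 = \frac{11513}{35} + 308263 = \frac{10800718}{35}$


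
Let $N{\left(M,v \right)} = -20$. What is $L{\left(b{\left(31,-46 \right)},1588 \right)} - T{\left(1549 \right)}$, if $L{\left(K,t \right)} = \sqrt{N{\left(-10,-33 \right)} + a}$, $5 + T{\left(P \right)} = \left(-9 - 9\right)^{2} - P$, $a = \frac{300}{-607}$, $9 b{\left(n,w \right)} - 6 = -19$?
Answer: $1230 + \frac{2 i \sqrt{1887770}}{607} \approx 1230.0 + 4.5271 i$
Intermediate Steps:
$b{\left(n,w \right)} = - \frac{13}{9}$ ($b{\left(n,w \right)} = \frac{2}{3} + \frac{1}{9} \left(-19\right) = \frac{2}{3} - \frac{19}{9} = - \frac{13}{9}$)
$a = - \frac{300}{607}$ ($a = 300 \left(- \frac{1}{607}\right) = - \frac{300}{607} \approx -0.49423$)
$T{\left(P \right)} = 319 - P$ ($T{\left(P \right)} = -5 - \left(P - \left(-9 - 9\right)^{2}\right) = -5 - \left(-324 + P\right) = 319 - P$)
$L{\left(K,t \right)} = \frac{2 i \sqrt{1887770}}{607}$ ($L{\left(K,t \right)} = \sqrt{-20 - \frac{300}{607}} = \sqrt{- \frac{12440}{607}} = \frac{2 i \sqrt{1887770}}{607}$)
$L{\left(b{\left(31,-46 \right)},1588 \right)} - T{\left(1549 \right)} = \frac{2 i \sqrt{1887770}}{607} - \left(319 - 1549\right) = \frac{2 i \sqrt{1887770}}{607} - -1230 = \frac{2 i \sqrt{1887770}}{607} + 1230 = 1230 + \frac{2 i \sqrt{1887770}}{607}$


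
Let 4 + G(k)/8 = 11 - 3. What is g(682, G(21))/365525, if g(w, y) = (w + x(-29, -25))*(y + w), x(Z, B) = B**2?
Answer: 933198/365525 ≈ 2.5530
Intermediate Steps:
G(k) = 32 (G(k) = -32 + 8*(11 - 3) = -32 + 8*8 = -32 + 64 = 32)
g(w, y) = (625 + w)*(w + y) (g(w, y) = (w + (-25)**2)*(y + w) = (w + 625)*(w + y) = (625 + w)*(w + y))
g(682, G(21))/365525 = (682**2 + 625*682 + 625*32 + 682*32)/365525 = (465124 + 426250 + 20000 + 21824)*(1/365525) = 933198*(1/365525) = 933198/365525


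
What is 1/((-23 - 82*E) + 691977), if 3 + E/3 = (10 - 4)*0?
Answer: 1/692692 ≈ 1.4436e-6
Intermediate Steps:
E = -9 (E = -9 + 3*((10 - 4)*0) = -9 + 3*(6*0) = -9 + 3*0 = -9 + 0 = -9)
1/((-23 - 82*E) + 691977) = 1/((-23 - 82*(-9)) + 691977) = 1/((-23 + 738) + 691977) = 1/(715 + 691977) = 1/692692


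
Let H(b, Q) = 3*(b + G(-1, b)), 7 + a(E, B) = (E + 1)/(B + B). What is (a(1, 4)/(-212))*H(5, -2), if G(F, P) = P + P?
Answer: 1215/848 ≈ 1.4328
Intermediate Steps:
G(F, P) = 2*P
a(E, B) = -7 + (1 + E)/(2*B) (a(E, B) = -7 + (E + 1)/(B + B) = -7 + (1 + E)/((2*B)) = -7 + (1 + E)*(1/(2*B)) = -7 + (1 + E)/(2*B))
H(b, Q) = 9*b (H(b, Q) = 3*(b + 2*b) = 3*(3*b) = 9*b)
(a(1, 4)/(-212))*H(5, -2) = (((1/2)*(1 + 1 - 14*4)/4)/(-212))*(9*5) = -(1 + 1 - 56)/(424*4)*45 = -(-54)/(424*4)*45 = -1/212*(-27/4)*45 = (27/848)*45 = 1215/848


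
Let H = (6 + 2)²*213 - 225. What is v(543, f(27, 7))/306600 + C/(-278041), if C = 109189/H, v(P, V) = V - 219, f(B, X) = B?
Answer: -31216454971/47621312401425 ≈ -0.00065551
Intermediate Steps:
H = 13407 (H = 8²*213 - 225 = 64*213 - 225 = 13632 - 225 = 13407)
v(P, V) = -219 + V
C = 109189/13407 ≈ 8.1442
v(543, f(27, 7))/306600 + C/(-278041) = (-219 + 27)/306600 + (109189/13407)/(-278041) = -192*1/306600 + (109189/13407)*(-1/278041) = -8/12775 - 109189/3727695687 = -31216454971/47621312401425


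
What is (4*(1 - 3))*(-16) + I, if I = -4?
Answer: 124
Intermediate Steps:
(4*(1 - 3))*(-16) + I = (4*(1 - 3))*(-16) - 4 = (4*(-2))*(-16) - 4 = -8*(-16) - 4 = 128 - 4 = 124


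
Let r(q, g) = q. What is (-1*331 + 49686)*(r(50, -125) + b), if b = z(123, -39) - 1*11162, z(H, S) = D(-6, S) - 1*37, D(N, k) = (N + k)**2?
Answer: -450315020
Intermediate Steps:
z(H, S) = -37 + (-6 + S)**2 (z(H, S) = (-6 + S)**2 - 1*37 = (-6 + S)**2 - 37 = -37 + (-6 + S)**2)
b = -9174 (b = (-37 + (-6 - 39)**2) - 1*11162 = (-37 + (-45)**2) - 11162 = (-37 + 2025) - 11162 = 1988 - 11162 = -9174)
(-1*331 + 49686)*(r(50, -125) + b) = (-1*331 + 49686)*(50 - 9174) = (-331 + 49686)*(-9124) = 49355*(-9124) = -450315020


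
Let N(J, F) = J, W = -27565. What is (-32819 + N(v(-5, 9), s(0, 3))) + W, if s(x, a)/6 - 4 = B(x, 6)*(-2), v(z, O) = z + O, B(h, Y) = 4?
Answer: -60380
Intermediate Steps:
v(z, O) = O + z
s(x, a) = -24 (s(x, a) = 24 + 6*(4*(-2)) = 24 + 6*(-8) = 24 - 48 = -24)
(-32819 + N(v(-5, 9), s(0, 3))) + W = (-32819 + (9 - 5)) - 27565 = (-32819 + 4) - 27565 = -32815 - 27565 = -60380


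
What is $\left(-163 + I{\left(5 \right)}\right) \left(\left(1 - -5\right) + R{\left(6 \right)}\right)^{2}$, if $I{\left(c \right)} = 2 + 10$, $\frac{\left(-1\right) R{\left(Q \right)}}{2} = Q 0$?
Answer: $-5436$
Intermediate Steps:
$R{\left(Q \right)} = 0$ ($R{\left(Q \right)} = - 2 Q 0 = \left(-2\right) 0 = 0$)
$I{\left(c \right)} = 12$
$\left(-163 + I{\left(5 \right)}\right) \left(\left(1 - -5\right) + R{\left(6 \right)}\right)^{2} = \left(-163 + 12\right) \left(\left(1 - -5\right) + 0\right)^{2} = - 151 \left(\left(1 + 5\right) + 0\right)^{2} = - 151 \left(6 + 0\right)^{2} = - 151 \cdot 6^{2} = \left(-151\right) 36 = -5436$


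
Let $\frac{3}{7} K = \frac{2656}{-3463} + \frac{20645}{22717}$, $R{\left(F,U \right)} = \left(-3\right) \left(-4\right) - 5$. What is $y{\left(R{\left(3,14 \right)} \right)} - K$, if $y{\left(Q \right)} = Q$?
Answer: $\frac{1573947410}{236006913} \approx 6.6691$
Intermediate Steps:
$R{\left(F,U \right)} = 7$ ($R{\left(F,U \right)} = 12 - 5 = 7$)
$K = \frac{78100981}{236006913}$ ($K = \frac{7 \left(\frac{2656}{-3463} + \frac{20645}{22717}\right)}{3} = \frac{7 \left(2656 \left(- \frac{1}{3463}\right) + 20645 \cdot \frac{1}{22717}\right)}{3} = \frac{7 \left(- \frac{2656}{3463} + \frac{20645}{22717}\right)}{3} = \frac{7}{3} \cdot \frac{11157283}{78668971} = \frac{78100981}{236006913} \approx 0.33093$)
$y{\left(R{\left(3,14 \right)} \right)} - K = 7 - \frac{78100981}{236006913} = \frac{1573947410}{236006913}$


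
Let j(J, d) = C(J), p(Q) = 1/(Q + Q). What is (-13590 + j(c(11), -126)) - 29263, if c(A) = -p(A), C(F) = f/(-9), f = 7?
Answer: -385684/9 ≈ -42854.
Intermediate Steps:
p(Q) = 1/(2*Q)
C(F) = -7/9 (C(F) = 7/(-9) = 7*(-⅑) = -7/9)
c(A) = -1/(2*A)
j(J, d) = -7/9
(-13590 + j(c(11), -126)) - 29263 = (-13590 - 7/9) - 29263 = -122317/9 - 29263 = -385684/9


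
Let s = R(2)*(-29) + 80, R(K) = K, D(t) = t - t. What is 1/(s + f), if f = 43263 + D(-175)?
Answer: 1/43285 ≈ 2.3103e-5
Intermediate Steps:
D(t) = 0
f = 43263 (f = 43263 + 0 = 43263)
s = 22 (s = 2*(-29) + 80 = -58 + 80 = 22)
1/(s + f) = 1/(22 + 43263) = 1/43285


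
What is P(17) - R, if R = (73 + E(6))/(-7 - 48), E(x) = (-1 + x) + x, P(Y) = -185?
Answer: -10091/55 ≈ -183.47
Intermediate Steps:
E(x) = -1 + 2*x
R = -84/55 (R = (73 + (-1 + 2*6))/(-7 - 48) = (73 + (-1 + 12))/(-55) = -(73 + 11)/55 = -1/55*84 = -84/55 ≈ -1.5273)
P(17) - R = -185 - 1*(-84/55) = -185 + 84/55 = -10091/55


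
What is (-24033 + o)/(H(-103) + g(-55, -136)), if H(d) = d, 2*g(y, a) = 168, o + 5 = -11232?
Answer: 35270/19 ≈ 1856.3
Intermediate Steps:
o = -11237 (o = -5 - 11232 = -11237)
g(y, a) = 84 (g(y, a) = (½)*168 = 84)
(-24033 + o)/(H(-103) + g(-55, -136)) = (-24033 - 11237)/(-103 + 84) = -35270/(-19) = -35270*(-1/19) = 35270/19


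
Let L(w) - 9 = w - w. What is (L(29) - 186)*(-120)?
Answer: 21240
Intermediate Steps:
L(w) = 9 (L(w) = 9 + (w - w) = 9 + 0 = 9)
(L(29) - 186)*(-120) = (9 - 186)*(-120) = -177*(-120) = 21240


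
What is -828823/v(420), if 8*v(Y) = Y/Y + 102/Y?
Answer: -464140880/87 ≈ -5.3350e+6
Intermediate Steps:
v(Y) = ⅛ + 51/(4*Y) (v(Y) = (Y/Y + 102/Y)/8 = (1 + 102/Y)/8 = ⅛ + 51/(4*Y))
-828823/v(420) = -828823*3360/(102 + 420) = -828823/((⅛)*(1/420)*522) = -828823/87/560 = -828823*560/87 = -464140880/87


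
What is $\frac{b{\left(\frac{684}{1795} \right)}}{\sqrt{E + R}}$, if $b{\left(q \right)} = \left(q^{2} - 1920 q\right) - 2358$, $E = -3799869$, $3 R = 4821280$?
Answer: $\frac{9954404694 i \sqrt{19734981}}{21195534052175} \approx 2.0864 i$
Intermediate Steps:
$R = \frac{4821280}{3}$ ($R = \frac{1}{3} \cdot 4821280 = \frac{4821280}{3} \approx 1.6071 \cdot 10^{6}$)
$b{\left(q \right)} = -2358 + q^{2} - 1920 q$
$\frac{b{\left(\frac{684}{1795} \right)}}{\sqrt{E + R}} = \frac{-2358 + \left(\frac{684}{1795}\right)^{2} - 1920 \cdot \frac{684}{1795}}{\sqrt{-3799869 + \frac{4821280}{3}}} = \frac{-2358 + \left(684 \cdot \frac{1}{1795}\right)^{2} - 1920 \cdot 684 \cdot \frac{1}{1795}}{\sqrt{- \frac{6578327}{3}}} = \frac{-2358 + \left(\frac{684}{1795}\right)^{2} - \frac{262656}{359}}{\frac{1}{3} i \sqrt{19734981}} = \left(-2358 + \frac{467856}{3222025} - \frac{262656}{359}\right) \left(- \frac{i \sqrt{19734981}}{6578327}\right) = - \frac{9954404694 \left(- \frac{i \sqrt{19734981}}{6578327}\right)}{3222025} = \frac{9954404694 i \sqrt{19734981}}{21195534052175}$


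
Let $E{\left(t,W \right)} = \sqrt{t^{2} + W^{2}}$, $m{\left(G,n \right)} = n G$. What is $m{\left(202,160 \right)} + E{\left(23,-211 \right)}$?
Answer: $32320 + 5 \sqrt{1802} \approx 32532.0$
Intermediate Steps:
$m{\left(G,n \right)} = G n$
$E{\left(t,W \right)} = \sqrt{W^{2} + t^{2}}$
$m{\left(202,160 \right)} + E{\left(23,-211 \right)} = 202 \cdot 160 + \sqrt{\left(-211\right)^{2} + 23^{2}} = 32320 + \sqrt{44521 + 529} = 32320 + \sqrt{45050} = 32320 + 5 \sqrt{1802}$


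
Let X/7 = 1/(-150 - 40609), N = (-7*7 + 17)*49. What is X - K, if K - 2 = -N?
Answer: -63991637/40759 ≈ -1570.0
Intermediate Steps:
N = -1568 (N = (-49 + 17)*49 = -32*49 = -1568)
X = -7/40759 (X = 7/(-150 - 40609) = 7/(-40759) = 7*(-1/40759) = -7/40759 ≈ -0.00017174)
K = 1570 (K = 2 - 1*(-1568) = 2 + 1568 = 1570)
X - K = -7/40759 - 1*1570 = -7/40759 - 1570 = -63991637/40759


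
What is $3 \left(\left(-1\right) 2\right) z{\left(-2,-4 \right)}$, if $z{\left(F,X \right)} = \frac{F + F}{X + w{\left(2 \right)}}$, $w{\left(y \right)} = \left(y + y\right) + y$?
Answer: $12$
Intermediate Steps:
$w{\left(y \right)} = 3 y$ ($w{\left(y \right)} = 2 y + y = 3 y$)
$z{\left(F,X \right)} = \frac{2 F}{6 + X}$ ($z{\left(F,X \right)} = \frac{F + F}{X + 3 \cdot 2} = \frac{2 F}{X + 6} = \frac{2 F}{6 + X}$)
$3 \left(\left(-1\right) 2\right) z{\left(-2,-4 \right)} = 3 \left(\left(-1\right) 2\right) 2 \left(-2\right) \frac{1}{6 - 4} = 3 \left(-2\right) 2 \left(-2\right) \frac{1}{2} = - 6 \cdot 2 \left(-2\right) \frac{1}{2} = \left(-6\right) \left(-2\right) = 12$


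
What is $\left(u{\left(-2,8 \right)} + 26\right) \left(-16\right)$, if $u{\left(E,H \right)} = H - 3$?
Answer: $-496$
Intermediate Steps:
$u{\left(E,H \right)} = -3 + H$
$\left(u{\left(-2,8 \right)} + 26\right) \left(-16\right) = \left(\left(-3 + 8\right) + 26\right) \left(-16\right) = \left(5 + 26\right) \left(-16\right) = 31 \left(-16\right) = -496$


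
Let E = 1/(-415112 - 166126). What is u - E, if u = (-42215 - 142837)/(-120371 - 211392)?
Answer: 107559586139/192833262594 ≈ 0.55779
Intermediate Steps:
u = 185052/331763 (u = -185052/(-331763) = -185052*(-1/331763) = 185052/331763 ≈ 0.55778)
E = -1/581238 (E = 1/(-581238) = -1/581238 ≈ -1.7205e-6)
u - E = 185052/331763 - 1*(-1/581238) = 185052/331763 + 1/581238 = 107559586139/192833262594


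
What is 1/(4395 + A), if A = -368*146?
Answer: -1/49333 ≈ -2.0270e-5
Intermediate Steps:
A = -53728
1/(4395 + A) = 1/(4395 - 53728) = 1/(-49333) = -1/49333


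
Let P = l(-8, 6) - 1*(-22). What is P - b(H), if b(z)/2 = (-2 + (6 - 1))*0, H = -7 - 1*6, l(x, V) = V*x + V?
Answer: -20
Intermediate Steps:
l(x, V) = V + V*x
H = -13 (H = -7 - 6 = -13)
b(z) = 0 (b(z) = 2*((-2 + (6 - 1))*0) = 2*((-2 + 5)*0) = 2*(3*0) = 2*0 = 0)
P = -20 (P = 6*(1 - 8) - 1*(-22) = 6*(-7) + 22 = -42 + 22 = -20)
P - b(H) = -20 - 1*0 = -20 + 0 = -20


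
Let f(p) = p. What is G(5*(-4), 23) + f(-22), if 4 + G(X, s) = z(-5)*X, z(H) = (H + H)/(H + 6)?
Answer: 174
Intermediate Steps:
z(H) = 2*H/(6 + H) (z(H) = (2*H)/(6 + H) = 2*H/(6 + H))
G(X, s) = -4 - 10*X (G(X, s) = -4 + (2*(-5)/(6 - 5))*X = -4 + (2*(-5)/1)*X = -4 + (2*(-5)*1)*X = -4 - 10*X)
G(5*(-4), 23) + f(-22) = (-4 - 50*(-4)) - 22 = (-4 - 10*(-20)) - 22 = (-4 + 200) - 22 = 196 - 22 = 174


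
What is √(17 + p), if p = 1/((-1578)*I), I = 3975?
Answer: √2972724503422/418170 ≈ 4.1231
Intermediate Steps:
p = -1/6272550 (p = 1/(-1578*3975) = -1/1578*1/3975 = -1/6272550 ≈ -1.5942e-7)
√(17 + p) = √(17 - 1/6272550) = √(106633349/6272550) = √2972724503422/418170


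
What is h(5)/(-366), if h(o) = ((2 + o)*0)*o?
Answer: 0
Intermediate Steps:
h(o) = 0 (h(o) = 0*o = 0)
h(5)/(-366) = 0/(-366) = 0*(-1/366) = 0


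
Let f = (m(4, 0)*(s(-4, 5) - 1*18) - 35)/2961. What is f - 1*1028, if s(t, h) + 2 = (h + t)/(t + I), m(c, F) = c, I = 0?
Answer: -3044024/2961 ≈ -1028.0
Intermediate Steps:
s(t, h) = -2 + (h + t)/t (s(t, h) = -2 + (h + t)/(t + 0) = -2 + (h + t)/t)
f = -116/2961 (f = (4*((5 - 1*(-4))/(-4) - 1*18) - 35)/2961 = (4*(-(5 + 4)/4 - 18) - 35)*(1/2961) = (4*(-1/4*9 - 18) - 35)*(1/2961) = (4*(-9/4 - 18) - 35)*(1/2961) = (4*(-81/4) - 35)*(1/2961) = (-81 - 35)*(1/2961) = -116*1/2961 = -116/2961 ≈ -0.039176)
f - 1*1028 = -116/2961 - 1*1028 = -116/2961 - 1028 = -3044024/2961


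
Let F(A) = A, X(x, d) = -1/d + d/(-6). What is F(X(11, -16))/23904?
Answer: 131/1147392 ≈ 0.00011417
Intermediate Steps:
X(x, d) = -1/d - d/6 (X(x, d) = -1/d + d*(-⅙) = -1/d - d/6)
F(X(11, -16))/23904 = (-1/(-16) - ⅙*(-16))/23904 = (-1*(-1/16) + 8/3)*(1/23904) = (1/16 + 8/3)*(1/23904) = (131/48)*(1/23904) = 131/1147392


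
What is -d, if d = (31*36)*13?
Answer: -14508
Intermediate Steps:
d = 14508 (d = 1116*13 = 14508)
-d = -1*14508 = -14508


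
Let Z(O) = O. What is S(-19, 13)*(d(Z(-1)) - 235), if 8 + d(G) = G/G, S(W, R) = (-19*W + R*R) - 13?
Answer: -125114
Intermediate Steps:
S(W, R) = -13 + R² - 19*W (S(W, R) = (-19*W + R²) - 13 = (R² - 19*W) - 13 = -13 + R² - 19*W)
d(G) = -7 (d(G) = -8 + G/G = -8 + 1 = -7)
S(-19, 13)*(d(Z(-1)) - 235) = (-13 + 13² - 19*(-19))*(-7 - 235) = (-13 + 169 + 361)*(-242) = 517*(-242) = -125114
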